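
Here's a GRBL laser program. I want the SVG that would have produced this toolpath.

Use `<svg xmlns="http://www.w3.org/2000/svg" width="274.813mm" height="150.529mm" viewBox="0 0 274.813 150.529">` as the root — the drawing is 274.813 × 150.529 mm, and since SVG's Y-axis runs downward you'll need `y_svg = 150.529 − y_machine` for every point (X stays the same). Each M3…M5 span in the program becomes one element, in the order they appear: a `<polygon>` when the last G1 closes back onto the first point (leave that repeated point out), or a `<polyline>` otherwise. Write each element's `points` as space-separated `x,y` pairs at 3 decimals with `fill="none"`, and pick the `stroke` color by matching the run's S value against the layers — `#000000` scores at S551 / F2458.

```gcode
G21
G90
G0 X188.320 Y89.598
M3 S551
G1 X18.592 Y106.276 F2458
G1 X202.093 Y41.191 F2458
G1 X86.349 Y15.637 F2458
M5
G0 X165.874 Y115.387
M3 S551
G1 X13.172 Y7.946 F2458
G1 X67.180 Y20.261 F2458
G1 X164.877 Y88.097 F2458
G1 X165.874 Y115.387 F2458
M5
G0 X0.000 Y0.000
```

y_svg = 150.529 − y_m. Every run uses S551, so all elements get stroke `#000000` (score).

[1] open run; points: 188.320,60.931 18.592,44.253 202.093,109.338 86.349,134.892

[2] closed run; points: 165.874,35.142 13.172,142.583 67.180,130.268 164.877,62.432

<svg xmlns="http://www.w3.org/2000/svg" width="274.813mm" height="150.529mm" viewBox="0 0 274.813 150.529">
  <polyline points="188.320,60.931 18.592,44.253 202.093,109.338 86.349,134.892" fill="none" stroke="#000000"/>
  <polygon points="165.874,35.142 13.172,142.583 67.180,130.268 164.877,62.432" fill="none" stroke="#000000"/>
</svg>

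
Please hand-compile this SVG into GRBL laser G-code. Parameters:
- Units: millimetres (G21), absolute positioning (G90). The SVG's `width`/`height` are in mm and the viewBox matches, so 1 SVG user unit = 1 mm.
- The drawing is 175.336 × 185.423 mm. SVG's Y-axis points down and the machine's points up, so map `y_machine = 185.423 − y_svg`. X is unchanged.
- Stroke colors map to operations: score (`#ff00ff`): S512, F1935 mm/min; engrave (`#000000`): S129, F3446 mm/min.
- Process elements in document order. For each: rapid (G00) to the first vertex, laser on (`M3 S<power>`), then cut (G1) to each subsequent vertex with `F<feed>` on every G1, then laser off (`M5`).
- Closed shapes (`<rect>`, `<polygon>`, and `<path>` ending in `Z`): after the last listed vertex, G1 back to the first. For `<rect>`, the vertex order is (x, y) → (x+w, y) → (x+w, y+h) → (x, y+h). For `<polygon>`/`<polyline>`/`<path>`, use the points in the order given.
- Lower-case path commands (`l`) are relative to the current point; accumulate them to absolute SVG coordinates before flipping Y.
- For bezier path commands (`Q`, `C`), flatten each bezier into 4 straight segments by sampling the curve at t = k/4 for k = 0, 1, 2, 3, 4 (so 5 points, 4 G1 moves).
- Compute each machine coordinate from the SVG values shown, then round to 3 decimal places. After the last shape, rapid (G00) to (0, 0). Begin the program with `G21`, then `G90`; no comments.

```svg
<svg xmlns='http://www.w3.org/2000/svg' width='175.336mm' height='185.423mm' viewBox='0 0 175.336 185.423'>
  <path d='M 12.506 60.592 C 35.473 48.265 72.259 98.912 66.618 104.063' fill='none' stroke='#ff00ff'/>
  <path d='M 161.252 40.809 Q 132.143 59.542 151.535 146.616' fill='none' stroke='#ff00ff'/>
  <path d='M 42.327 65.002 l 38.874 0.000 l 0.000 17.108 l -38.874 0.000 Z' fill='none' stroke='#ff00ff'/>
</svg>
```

G21
G90
G00 X12.506 Y124.831
M3 S512
G1 X31.443 Y123.963 F1935
G1 X50.290 Y109.650 F1935
G1 X63.773 Y92.059 F1935
G1 X66.618 Y81.360 F1935
M5
G00 X161.252 Y144.614
M3 S512
G1 X149.729 Y130.976 F1935
G1 X144.268 Y108.796 F1935
G1 X144.870 Y78.073 F1935
G1 X151.535 Y38.807 F1935
M5
G00 X42.327 Y120.421
M3 S512
G1 X81.201 Y120.421 F1935
G1 X81.201 Y103.313 F1935
G1 X42.327 Y103.313 F1935
G1 X42.327 Y120.421 F1935
M5
G00 X0.000 Y0.000

Since the viewBox matches the mm dimensions, user units are millimetres directly. The only transform is the Y-flip y_m = 185.423 − y_svg.

Shape 1 is a cubic bezier drawn with `<path>`. Its stroke #ff00ff means score at S512, F1935. After flipping Y the toolpath is (12.506,124.831) → (31.443,123.963) → (50.290,109.650) → (63.773,92.059) → (66.618,81.360).

Shape 2 is a quadratic bezier drawn with `<path>`. Its stroke #ff00ff means score at S512, F1935. After flipping Y the toolpath is (161.252,144.614) → (149.729,130.976) → (144.268,108.796) → (144.870,78.073) → (151.535,38.807).

Shape 3 is a rectangle drawn with `<path>`. Its stroke #ff00ff means score at S512, F1935. After flipping Y the toolpath is (42.327,120.421) → (81.201,120.421) → (81.201,103.313) → (42.327,103.313) → (42.327,120.421), returning to the start.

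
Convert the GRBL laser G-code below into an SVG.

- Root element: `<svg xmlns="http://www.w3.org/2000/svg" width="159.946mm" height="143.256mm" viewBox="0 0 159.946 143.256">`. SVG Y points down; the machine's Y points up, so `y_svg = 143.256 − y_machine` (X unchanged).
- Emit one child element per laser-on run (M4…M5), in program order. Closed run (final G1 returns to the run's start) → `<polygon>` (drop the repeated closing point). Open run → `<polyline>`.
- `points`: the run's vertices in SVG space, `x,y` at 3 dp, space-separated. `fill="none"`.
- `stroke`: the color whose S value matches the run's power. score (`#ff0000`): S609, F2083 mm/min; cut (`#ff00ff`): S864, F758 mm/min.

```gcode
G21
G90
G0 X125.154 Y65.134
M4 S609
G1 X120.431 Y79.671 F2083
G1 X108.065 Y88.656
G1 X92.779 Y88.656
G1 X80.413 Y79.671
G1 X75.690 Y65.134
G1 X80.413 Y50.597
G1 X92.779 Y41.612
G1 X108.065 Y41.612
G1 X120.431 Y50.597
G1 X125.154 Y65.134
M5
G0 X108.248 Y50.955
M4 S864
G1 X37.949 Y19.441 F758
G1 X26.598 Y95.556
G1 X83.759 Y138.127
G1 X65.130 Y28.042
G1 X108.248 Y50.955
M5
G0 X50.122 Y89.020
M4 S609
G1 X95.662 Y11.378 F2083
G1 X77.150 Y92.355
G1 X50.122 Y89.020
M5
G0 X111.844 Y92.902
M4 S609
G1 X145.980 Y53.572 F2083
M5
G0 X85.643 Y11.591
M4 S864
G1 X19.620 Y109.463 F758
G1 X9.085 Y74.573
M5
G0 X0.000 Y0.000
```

<svg xmlns="http://www.w3.org/2000/svg" width="159.946mm" height="143.256mm" viewBox="0 0 159.946 143.256">
  <polygon points="125.154,78.122 120.431,63.585 108.065,54.600 92.779,54.600 80.413,63.585 75.690,78.122 80.413,92.659 92.779,101.644 108.065,101.644 120.431,92.659" fill="none" stroke="#ff0000"/>
  <polygon points="108.248,92.301 37.949,123.815 26.598,47.700 83.759,5.129 65.130,115.214" fill="none" stroke="#ff00ff"/>
  <polygon points="50.122,54.236 95.662,131.878 77.150,50.901" fill="none" stroke="#ff0000"/>
  <polyline points="111.844,50.354 145.980,89.684" fill="none" stroke="#ff0000"/>
  <polyline points="85.643,131.665 19.620,33.793 9.085,68.683" fill="none" stroke="#ff00ff"/>
</svg>

Machine Y-up, SVG Y-down with viewBox height 143.256, so y_svg = 143.256 − y_machine; X carries over.

Run 1: power S609 maps to stroke `#ff0000` (score). The run returns to its start, so emit a `<polygon>` with points (Y-flipped): 125.154,78.122 120.431,63.585 108.065,54.600 92.779,54.600 80.413,63.585 75.690,78.122 80.413,92.659 92.779,101.644 108.065,101.644 120.431,92.659.

Run 2: S864 ⇒ cut layer `#ff00ff`. The run returns to its start, so emit a `<polygon>` with points (Y-flipped): 108.248,92.301 37.949,123.815 26.598,47.700 83.759,5.129 65.130,115.214.

Run 3: power S609 maps to stroke `#ff0000` (score). The run returns to its start, so emit a `<polygon>` with points (Y-flipped): 50.122,54.236 95.662,131.878 77.150,50.901.

Run 4: the run's S609 means `#ff0000` (score). The run is open, so emit a `<polyline>` with points (Y-flipped): 111.844,50.354 145.980,89.684.

Run 5: power S864 maps to stroke `#ff00ff` (cut). The run is open, so emit a `<polyline>` with points (Y-flipped): 85.643,131.665 19.620,33.793 9.085,68.683.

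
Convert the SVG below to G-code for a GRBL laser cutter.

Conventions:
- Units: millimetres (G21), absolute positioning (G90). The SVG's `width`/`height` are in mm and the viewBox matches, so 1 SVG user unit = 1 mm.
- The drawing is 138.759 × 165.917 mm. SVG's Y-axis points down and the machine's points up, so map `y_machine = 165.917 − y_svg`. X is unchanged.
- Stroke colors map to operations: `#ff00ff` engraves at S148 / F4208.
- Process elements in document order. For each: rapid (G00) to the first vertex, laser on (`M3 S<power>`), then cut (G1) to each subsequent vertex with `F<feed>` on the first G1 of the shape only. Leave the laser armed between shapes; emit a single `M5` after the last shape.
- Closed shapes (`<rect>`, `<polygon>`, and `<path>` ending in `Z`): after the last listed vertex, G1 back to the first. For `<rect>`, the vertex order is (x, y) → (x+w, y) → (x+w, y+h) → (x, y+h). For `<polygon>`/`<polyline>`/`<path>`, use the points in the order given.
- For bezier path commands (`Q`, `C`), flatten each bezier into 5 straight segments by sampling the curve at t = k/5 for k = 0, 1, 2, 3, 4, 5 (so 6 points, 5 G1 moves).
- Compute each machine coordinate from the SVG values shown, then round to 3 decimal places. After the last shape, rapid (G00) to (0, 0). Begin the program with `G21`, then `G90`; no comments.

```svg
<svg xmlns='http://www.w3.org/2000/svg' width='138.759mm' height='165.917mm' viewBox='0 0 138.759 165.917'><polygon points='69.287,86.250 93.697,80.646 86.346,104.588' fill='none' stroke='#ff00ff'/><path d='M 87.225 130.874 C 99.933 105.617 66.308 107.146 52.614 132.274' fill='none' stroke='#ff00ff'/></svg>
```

G21
G90
G00 X69.287 Y79.667
M3 S148
G1 X93.697 Y85.271 F4208
G1 X86.346 Y61.329
G1 X69.287 Y79.667
G00 X87.225 Y35.043
M3 S148
G1 X89.820 Y47.008 F4208
G1 X84.476 Y52.698
G1 X74.373 Y52.265
G1 X62.692 Y45.862
G1 X52.614 Y33.643
M5
G00 X0.000 Y0.000

1 u = 1 mm; y_m = 165.917 − y.

[1] `<polygon>` regular polygon, #ff00ff→engrave S148 F4208: (69.287,79.667) → (93.697,85.271) → (86.346,61.329) → (69.287,79.667) (closed)

[2] `<path>` cubic bezier, #ff00ff→engrave S148 F4208: (87.225,35.043) → (89.820,47.008) → (84.476,52.698) → (74.373,52.265) → (62.692,45.862) → (52.614,33.643)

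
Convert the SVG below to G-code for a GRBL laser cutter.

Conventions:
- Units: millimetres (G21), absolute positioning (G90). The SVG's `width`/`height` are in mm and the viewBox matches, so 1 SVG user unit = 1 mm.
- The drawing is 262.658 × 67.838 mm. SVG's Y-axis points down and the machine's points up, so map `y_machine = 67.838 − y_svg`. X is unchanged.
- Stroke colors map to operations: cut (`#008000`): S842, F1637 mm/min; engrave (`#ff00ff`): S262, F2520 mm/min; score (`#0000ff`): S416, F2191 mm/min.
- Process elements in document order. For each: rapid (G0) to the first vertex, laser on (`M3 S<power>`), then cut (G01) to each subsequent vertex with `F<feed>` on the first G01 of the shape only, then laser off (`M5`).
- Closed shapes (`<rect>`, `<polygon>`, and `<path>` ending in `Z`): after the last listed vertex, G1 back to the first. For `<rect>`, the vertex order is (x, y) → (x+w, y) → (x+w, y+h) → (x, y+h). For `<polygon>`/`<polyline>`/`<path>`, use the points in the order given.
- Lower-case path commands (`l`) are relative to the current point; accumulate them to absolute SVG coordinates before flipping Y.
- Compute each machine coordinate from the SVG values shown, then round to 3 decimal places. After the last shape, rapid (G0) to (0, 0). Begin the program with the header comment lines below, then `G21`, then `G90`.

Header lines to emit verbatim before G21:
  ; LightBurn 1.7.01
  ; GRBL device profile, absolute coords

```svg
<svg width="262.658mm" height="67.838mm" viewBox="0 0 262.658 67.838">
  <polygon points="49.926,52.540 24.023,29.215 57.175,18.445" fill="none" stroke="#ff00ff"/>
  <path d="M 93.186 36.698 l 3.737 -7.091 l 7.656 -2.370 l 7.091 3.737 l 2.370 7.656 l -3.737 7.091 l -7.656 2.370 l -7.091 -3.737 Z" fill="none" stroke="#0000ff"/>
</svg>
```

; LightBurn 1.7.01
; GRBL device profile, absolute coords
G21
G90
G0 X49.926 Y15.298
M3 S262
G01 X24.023 Y38.623 F2520
G01 X57.175 Y49.393
G01 X49.926 Y15.298
M5
G0 X93.186 Y31.140
M3 S416
G01 X96.923 Y38.231 F2191
G01 X104.579 Y40.601
G01 X111.670 Y36.864
G01 X114.040 Y29.208
G01 X110.303 Y22.117
G01 X102.647 Y19.747
G01 X95.556 Y23.484
G01 X93.186 Y31.140
M5
G0 X0.000 Y0.000

Since the viewBox matches the mm dimensions, user units are millimetres directly. The only transform is the Y-flip y_m = 67.838 − y_svg.

Shape 1 is a regular polygon drawn with `<polygon>`. Its stroke #ff00ff means engrave at S262, F2520. After flipping Y the toolpath is (49.926,15.298) → (24.023,38.623) → (57.175,49.393) → (49.926,15.298), returning to the start.

Shape 2 is a regular polygon drawn with `<path>`. Its stroke #0000ff means score at S416, F2191. After flipping Y the toolpath is (93.186,31.140) → (96.923,38.231) → (104.579,40.601) → (111.670,36.864) → (114.040,29.208) → (110.303,22.117) → (102.647,19.747) → (95.556,23.484) → (93.186,31.140), returning to the start.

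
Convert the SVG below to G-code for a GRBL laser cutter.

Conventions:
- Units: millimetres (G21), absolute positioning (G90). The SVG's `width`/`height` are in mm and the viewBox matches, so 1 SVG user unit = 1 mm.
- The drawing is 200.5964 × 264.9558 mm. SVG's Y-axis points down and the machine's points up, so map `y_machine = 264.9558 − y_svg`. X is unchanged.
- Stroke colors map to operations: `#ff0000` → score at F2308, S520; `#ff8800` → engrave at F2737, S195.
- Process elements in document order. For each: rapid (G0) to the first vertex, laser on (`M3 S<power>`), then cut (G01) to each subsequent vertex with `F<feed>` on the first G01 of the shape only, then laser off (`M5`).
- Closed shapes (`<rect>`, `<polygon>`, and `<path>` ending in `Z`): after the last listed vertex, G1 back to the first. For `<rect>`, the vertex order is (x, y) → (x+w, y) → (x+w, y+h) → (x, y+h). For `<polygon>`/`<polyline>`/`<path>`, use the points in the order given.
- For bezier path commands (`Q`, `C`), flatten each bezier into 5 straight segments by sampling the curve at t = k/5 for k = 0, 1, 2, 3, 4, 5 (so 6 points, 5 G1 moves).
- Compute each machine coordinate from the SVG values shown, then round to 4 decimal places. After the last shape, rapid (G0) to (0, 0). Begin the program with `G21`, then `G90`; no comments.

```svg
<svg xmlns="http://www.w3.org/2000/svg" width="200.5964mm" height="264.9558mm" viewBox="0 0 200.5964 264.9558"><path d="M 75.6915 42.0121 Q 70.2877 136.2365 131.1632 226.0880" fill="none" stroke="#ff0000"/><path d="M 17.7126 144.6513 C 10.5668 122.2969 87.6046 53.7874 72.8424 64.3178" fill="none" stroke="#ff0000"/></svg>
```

G21
G90
G0 X75.6915 Y222.9437
M3 S520
G01 X76.1812 Y185.4289 F2308
G01 X81.9731 Y148.2638
G01 X93.0675 Y111.4487
G01 X109.4642 Y74.9833
G01 X131.1632 Y38.8678
M5
G0 X17.7126 Y120.3045
M3 S520
G01 X22.1193 Y138.2542 F2308
G01 X38.2828 Y161.2717
G01 X57.7560 Y183.3478
G01 X72.0916 Y198.4730
G01 X72.8424 Y200.6380
M5
G0 X0.0000 Y0.0000

1 u = 1 mm; y_m = 264.9558 − y.

[1] `<path>` quadratic bezier, #ff0000→score S520 F2308: (75.6915,222.9437) → (76.1812,185.4289) → (81.9731,148.2638) → (93.0675,111.4487) → (109.4642,74.9833) → (131.1632,38.8678)

[2] `<path>` cubic bezier, #ff0000→score S520 F2308: (17.7126,120.3045) → (22.1193,138.2542) → (38.2828,161.2717) → (57.7560,183.3478) → (72.0916,198.4730) → (72.8424,200.6380)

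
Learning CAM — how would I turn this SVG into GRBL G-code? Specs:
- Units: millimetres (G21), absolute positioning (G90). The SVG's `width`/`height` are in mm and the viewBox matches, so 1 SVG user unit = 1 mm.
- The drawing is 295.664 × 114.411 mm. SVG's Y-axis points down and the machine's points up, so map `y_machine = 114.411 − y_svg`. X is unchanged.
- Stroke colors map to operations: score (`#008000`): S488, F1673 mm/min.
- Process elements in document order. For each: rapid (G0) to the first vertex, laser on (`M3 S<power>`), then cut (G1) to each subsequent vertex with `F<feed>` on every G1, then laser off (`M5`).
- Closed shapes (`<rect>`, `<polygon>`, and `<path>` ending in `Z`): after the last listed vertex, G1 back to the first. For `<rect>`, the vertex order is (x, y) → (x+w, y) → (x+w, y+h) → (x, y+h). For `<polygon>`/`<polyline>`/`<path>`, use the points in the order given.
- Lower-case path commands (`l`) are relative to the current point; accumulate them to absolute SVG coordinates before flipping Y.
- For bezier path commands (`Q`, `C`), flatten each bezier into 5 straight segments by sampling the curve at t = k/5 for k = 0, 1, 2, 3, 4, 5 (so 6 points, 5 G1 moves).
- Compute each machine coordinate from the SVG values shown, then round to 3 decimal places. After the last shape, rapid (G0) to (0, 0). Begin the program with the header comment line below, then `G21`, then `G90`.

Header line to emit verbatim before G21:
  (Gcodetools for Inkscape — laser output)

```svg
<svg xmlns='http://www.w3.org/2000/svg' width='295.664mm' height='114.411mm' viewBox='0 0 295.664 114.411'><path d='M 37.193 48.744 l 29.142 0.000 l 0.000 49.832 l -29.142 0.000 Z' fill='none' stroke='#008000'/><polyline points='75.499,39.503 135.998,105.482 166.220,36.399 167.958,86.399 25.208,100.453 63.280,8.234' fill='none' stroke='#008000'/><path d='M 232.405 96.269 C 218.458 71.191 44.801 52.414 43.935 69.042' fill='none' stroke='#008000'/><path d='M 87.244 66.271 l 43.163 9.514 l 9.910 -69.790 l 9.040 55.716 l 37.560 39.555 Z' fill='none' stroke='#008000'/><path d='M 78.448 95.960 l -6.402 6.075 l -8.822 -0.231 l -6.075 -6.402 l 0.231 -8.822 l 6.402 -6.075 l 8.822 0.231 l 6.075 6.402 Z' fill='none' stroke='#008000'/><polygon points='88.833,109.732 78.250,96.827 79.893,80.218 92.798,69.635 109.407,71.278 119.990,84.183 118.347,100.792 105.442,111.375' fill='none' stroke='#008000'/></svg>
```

(Gcodetools for Inkscape — laser output)
G21
G90
G0 X37.193 Y65.667
M3 S488
G1 X66.335 Y65.667 F1673
G1 X66.335 Y15.835 F1673
G1 X37.193 Y15.835 F1673
G1 X37.193 Y65.667 F1673
M5
G0 X75.499 Y74.908
M3 S488
G1 X135.998 Y8.929 F1673
G1 X166.220 Y78.012 F1673
G1 X167.958 Y28.012 F1673
G1 X25.208 Y13.958 F1673
G1 X63.280 Y106.177 F1673
M5
G0 X232.405 Y18.142
M3 S488
G1 X207.532 Y32.200 F1673
G1 X160.288 Y43.348 F1673
G1 X106.634 Y50.191 F1673
G1 X62.530 Y51.330 F1673
G1 X43.935 Y45.369 F1673
M5
G0 X87.244 Y48.140
M3 S488
G1 X130.407 Y38.626 F1673
G1 X140.317 Y108.416 F1673
G1 X149.357 Y52.700 F1673
G1 X186.917 Y13.145 F1673
G1 X87.244 Y48.140 F1673
M5
G0 X78.448 Y18.451
M3 S488
G1 X72.046 Y12.376 F1673
G1 X63.224 Y12.607 F1673
G1 X57.149 Y19.009 F1673
G1 X57.380 Y27.831 F1673
G1 X63.782 Y33.906 F1673
G1 X72.604 Y33.675 F1673
G1 X78.679 Y27.273 F1673
G1 X78.448 Y18.451 F1673
M5
G0 X88.833 Y4.679
M3 S488
G1 X78.250 Y17.584 F1673
G1 X79.893 Y34.193 F1673
G1 X92.798 Y44.776 F1673
G1 X109.407 Y43.133 F1673
G1 X119.990 Y30.228 F1673
G1 X118.347 Y13.619 F1673
G1 X105.442 Y3.036 F1673
G1 X88.833 Y4.679 F1673
M5
G0 X0.000 Y0.000

viewBox `0 0 295.664 114.411` with mm width/height → 1 unit = 1 mm. Flip: y_m = 114.411 − y_svg.

**Shape 1** — `<path>` rectangle, stroke `#008000` → score (S488, F1673). Machine vertices: (37.193,65.667) → (66.335,65.667) → (66.335,15.835) → (37.193,15.835) → (37.193,65.667). Closed: final G1 returns to the first vertex.

**Shape 2** — `<polyline>` open polyline, stroke `#008000` → score (S488, F1673). Machine vertices: (75.499,74.908) → (135.998,8.929) → (166.220,78.012) → (167.958,28.012) → (25.208,13.958) → (63.280,106.177). Open path.

**Shape 3** — `<path>` cubic bezier, stroke `#008000` → score (S488, F1673). Control points (SVG): P0=(232.405,96.269), P1=(218.458,71.191), P2=(44.801,52.414), P3=(43.935,69.042); sampled at t=k/5. Machine vertices: (232.405,18.142) → (207.532,32.200) → (160.288,43.348) → (106.634,50.191) → (62.530,51.330) → (43.935,45.369). Open path.

**Shape 4** — `<path>` closed polygon, stroke `#008000` → score (S488, F1673). Machine vertices: (87.244,48.140) → (130.407,38.626) → (140.317,108.416) → (149.357,52.700) → (186.917,13.145) → (87.244,48.140). Closed: final G1 returns to the first vertex.

**Shape 5** — `<path>` regular polygon, stroke `#008000` → score (S488, F1673). Machine vertices: (78.448,18.451) → (72.046,12.376) → (63.224,12.607) → (57.149,19.009) → (57.380,27.831) → (63.782,33.906) → (72.604,33.675) → (78.679,27.273) → (78.448,18.451). Closed: final G1 returns to the first vertex.

**Shape 6** — `<polygon>` regular polygon, stroke `#008000` → score (S488, F1673). Machine vertices: (88.833,4.679) → (78.250,17.584) → (79.893,34.193) → (92.798,44.776) → (109.407,43.133) → (119.990,30.228) → (118.347,13.619) → (105.442,3.036) → (88.833,4.679). Closed: final G1 returns to the first vertex.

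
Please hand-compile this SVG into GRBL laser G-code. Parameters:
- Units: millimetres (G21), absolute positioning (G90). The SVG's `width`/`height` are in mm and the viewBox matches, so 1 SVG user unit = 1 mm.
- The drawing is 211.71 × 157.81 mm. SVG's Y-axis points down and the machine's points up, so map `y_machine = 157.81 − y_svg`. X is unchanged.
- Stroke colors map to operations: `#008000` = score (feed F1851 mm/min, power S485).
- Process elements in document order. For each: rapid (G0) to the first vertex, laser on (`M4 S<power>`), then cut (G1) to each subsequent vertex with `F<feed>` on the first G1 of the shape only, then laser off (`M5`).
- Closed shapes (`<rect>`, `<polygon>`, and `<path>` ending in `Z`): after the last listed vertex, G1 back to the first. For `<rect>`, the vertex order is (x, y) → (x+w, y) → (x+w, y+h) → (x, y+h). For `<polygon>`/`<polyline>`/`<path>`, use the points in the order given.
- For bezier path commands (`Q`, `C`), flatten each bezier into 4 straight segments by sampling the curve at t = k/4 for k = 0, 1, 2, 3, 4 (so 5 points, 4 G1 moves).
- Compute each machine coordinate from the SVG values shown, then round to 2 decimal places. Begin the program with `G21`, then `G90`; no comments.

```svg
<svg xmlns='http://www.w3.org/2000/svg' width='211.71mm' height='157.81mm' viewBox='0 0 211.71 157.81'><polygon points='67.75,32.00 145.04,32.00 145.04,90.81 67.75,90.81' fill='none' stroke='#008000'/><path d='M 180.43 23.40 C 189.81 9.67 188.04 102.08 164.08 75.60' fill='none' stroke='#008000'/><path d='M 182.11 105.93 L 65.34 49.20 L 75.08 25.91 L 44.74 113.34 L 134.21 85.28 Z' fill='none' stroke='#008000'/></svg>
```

1 u = 1 mm; y_m = 157.81 − y.

[1] `<polygon>` rectangle, #008000→score S485 F1851: (67.75,125.81) → (145.04,125.81) → (145.04,67.00) → (67.75,67.00) → (67.75,125.81) (closed)

[2] `<path>` cubic bezier, #008000→score S485 F1851: (180.43,134.41) → (185.20,128.32) → (184.76,103.53) → (178.06,81.13) → (164.08,82.21)

[3] `<path>` closed polygon, #008000→score S485 F1851: (182.11,51.88) → (65.34,108.61) → (75.08,131.90) → (44.74,44.47) → (134.21,72.53) → (182.11,51.88) (closed)

G21
G90
G0 X67.75 Y125.81
M4 S485
G1 X145.04 Y125.81 F1851
G1 X145.04 Y67.00
G1 X67.75 Y67.00
G1 X67.75 Y125.81
M5
G0 X180.43 Y134.41
M4 S485
G1 X185.20 Y128.32 F1851
G1 X184.76 Y103.53
G1 X178.06 Y81.13
G1 X164.08 Y82.21
M5
G0 X182.11 Y51.88
M4 S485
G1 X65.34 Y108.61 F1851
G1 X75.08 Y131.90
G1 X44.74 Y44.47
G1 X134.21 Y72.53
G1 X182.11 Y51.88
M5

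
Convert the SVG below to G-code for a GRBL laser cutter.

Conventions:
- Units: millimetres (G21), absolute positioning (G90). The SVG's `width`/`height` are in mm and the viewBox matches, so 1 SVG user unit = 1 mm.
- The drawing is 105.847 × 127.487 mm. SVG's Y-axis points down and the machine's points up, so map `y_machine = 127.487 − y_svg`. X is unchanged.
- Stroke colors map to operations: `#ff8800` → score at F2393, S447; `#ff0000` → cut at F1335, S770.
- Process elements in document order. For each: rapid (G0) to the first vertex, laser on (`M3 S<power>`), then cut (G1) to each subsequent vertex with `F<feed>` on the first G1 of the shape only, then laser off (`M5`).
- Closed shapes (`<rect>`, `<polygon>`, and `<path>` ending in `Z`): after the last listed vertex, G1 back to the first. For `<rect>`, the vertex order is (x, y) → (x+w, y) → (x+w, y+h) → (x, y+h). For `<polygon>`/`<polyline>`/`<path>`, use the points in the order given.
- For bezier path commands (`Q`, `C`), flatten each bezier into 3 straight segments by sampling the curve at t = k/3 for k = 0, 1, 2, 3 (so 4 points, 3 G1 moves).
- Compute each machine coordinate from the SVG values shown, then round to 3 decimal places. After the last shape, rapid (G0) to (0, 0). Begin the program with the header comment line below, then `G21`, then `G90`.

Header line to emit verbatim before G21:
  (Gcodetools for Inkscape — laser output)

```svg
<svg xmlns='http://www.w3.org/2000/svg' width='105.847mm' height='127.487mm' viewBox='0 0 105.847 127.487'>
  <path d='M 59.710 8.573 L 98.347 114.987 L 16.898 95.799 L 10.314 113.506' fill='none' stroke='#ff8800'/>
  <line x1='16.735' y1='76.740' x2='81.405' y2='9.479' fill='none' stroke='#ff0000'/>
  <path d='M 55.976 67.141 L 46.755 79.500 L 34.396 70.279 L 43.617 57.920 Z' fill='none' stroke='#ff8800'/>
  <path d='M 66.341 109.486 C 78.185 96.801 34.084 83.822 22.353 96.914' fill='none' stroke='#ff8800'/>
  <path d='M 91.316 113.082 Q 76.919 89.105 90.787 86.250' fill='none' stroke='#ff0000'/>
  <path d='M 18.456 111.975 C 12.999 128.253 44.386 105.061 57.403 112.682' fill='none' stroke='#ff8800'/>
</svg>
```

(Gcodetools for Inkscape — laser output)
G21
G90
G0 X59.710 Y118.914
M3 S447
G1 X98.347 Y12.500 F2393
G1 X16.898 Y31.688
G1 X10.314 Y13.981
M5
G0 X16.735 Y50.747
M3 S770
G1 X81.405 Y118.008 F1335
M5
G0 X55.976 Y60.346
M3 S447
G1 X46.755 Y47.987 F2393
G1 X34.396 Y57.208
G1 X43.617 Y69.567
G1 X55.976 Y60.346
M5
G0 X66.341 Y18.001
M3 S447
G1 X62.808 Y29.808 F2393
G1 X41.603 Y35.951
G1 X22.353 Y30.573
M5
G0 X91.316 Y14.405
M3 S770
G1 X84.859 Y28.043 F1335
G1 X84.682 Y36.987
G1 X90.787 Y41.237
M5
G0 X18.456 Y15.512
M3 S447
G1 X23.235 Y9.788 F2393
G1 X40.308 Y14.758
G1 X57.403 Y14.805
M5
G0 X0.000 Y0.000

Since the viewBox matches the mm dimensions, user units are millimetres directly. The only transform is the Y-flip y_m = 127.487 − y_svg.

Shape 1 is a open polyline drawn with `<path>`. Its stroke #ff8800 means score at S447, F2393. After flipping Y the toolpath is (59.710,118.914) → (98.347,12.500) → (16.898,31.688) → (10.314,13.981).

Shape 2 is a line segment drawn with `<line>`. Its stroke #ff0000 means cut at S770, F1335. After flipping Y the toolpath is (16.735,50.747) → (81.405,118.008).

Shape 3 is a regular polygon drawn with `<path>`. Its stroke #ff8800 means score at S447, F2393. After flipping Y the toolpath is (55.976,60.346) → (46.755,47.987) → (34.396,57.208) → (43.617,69.567) → (55.976,60.346), returning to the start.

Shape 4 is a cubic bezier drawn with `<path>`. Its stroke #ff8800 means score at S447, F2393. After flipping Y the toolpath is (66.341,18.001) → (62.808,29.808) → (41.603,35.951) → (22.353,30.573).

Shape 5 is a quadratic bezier drawn with `<path>`. Its stroke #ff0000 means cut at S770, F1335. After flipping Y the toolpath is (91.316,14.405) → (84.859,28.043) → (84.682,36.987) → (90.787,41.237).

Shape 6 is a cubic bezier drawn with `<path>`. Its stroke #ff8800 means score at S447, F2393. After flipping Y the toolpath is (18.456,15.512) → (23.235,9.788) → (40.308,14.758) → (57.403,14.805).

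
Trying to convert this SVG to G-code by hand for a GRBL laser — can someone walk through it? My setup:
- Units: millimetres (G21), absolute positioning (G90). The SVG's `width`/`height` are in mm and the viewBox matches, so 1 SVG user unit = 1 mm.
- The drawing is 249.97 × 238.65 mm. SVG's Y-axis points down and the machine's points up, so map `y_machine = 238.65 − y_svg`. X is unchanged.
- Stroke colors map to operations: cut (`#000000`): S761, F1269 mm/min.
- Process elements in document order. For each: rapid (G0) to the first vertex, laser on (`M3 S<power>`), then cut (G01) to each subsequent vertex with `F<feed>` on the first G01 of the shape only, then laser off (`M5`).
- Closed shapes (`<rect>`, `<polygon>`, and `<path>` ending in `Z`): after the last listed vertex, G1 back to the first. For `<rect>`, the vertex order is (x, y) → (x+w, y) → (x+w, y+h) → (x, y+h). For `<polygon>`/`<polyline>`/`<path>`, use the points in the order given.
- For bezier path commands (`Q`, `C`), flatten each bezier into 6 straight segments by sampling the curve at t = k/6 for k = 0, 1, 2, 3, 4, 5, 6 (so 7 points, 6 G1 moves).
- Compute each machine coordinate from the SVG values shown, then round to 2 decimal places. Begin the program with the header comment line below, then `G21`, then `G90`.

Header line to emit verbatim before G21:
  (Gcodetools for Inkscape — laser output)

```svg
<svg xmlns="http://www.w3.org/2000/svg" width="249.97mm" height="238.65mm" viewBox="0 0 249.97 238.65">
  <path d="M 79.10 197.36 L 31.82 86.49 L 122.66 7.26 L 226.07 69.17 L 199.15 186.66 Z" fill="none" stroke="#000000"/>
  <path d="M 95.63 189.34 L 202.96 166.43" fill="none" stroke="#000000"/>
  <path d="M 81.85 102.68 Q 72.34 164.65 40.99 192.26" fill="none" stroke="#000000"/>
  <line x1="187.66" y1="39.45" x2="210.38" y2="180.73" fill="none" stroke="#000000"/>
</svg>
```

Since the viewBox matches the mm dimensions, user units are millimetres directly. The only transform is the Y-flip y_m = 238.65 − y_svg.

Shape 1 is a regular polygon drawn with `<path>`. Its stroke #000000 means cut at S761, F1269. After flipping Y the toolpath is (79.10,41.29) → (31.82,152.16) → (122.66,231.39) → (226.07,169.48) → (199.15,51.99) → (79.10,41.29), returning to the start.

Shape 2 is a line segment drawn with `<path>`. Its stroke #000000 means cut at S761, F1269. After flipping Y the toolpath is (95.63,49.31) → (202.96,72.22).

Shape 3 is a quadratic bezier drawn with `<path>`. Its stroke #000000 means cut at S761, F1269. After flipping Y the toolpath is (81.85,135.97) → (78.07,116.27) → (73.08,98.47) → (66.88,82.59) → (59.46,68.61) → (50.83,56.55) → (40.99,46.39).

Shape 4 is a line segment drawn with `<line>`. Its stroke #000000 means cut at S761, F1269. After flipping Y the toolpath is (187.66,199.20) → (210.38,57.92).

(Gcodetools for Inkscape — laser output)
G21
G90
G0 X79.10 Y41.29
M3 S761
G01 X31.82 Y152.16 F1269
G01 X122.66 Y231.39
G01 X226.07 Y169.48
G01 X199.15 Y51.99
G01 X79.10 Y41.29
M5
G0 X95.63 Y49.31
M3 S761
G01 X202.96 Y72.22 F1269
M5
G0 X81.85 Y135.97
M3 S761
G01 X78.07 Y116.27 F1269
G01 X73.08 Y98.47
G01 X66.88 Y82.59
G01 X59.46 Y68.61
G01 X50.83 Y56.55
G01 X40.99 Y46.39
M5
G0 X187.66 Y199.20
M3 S761
G01 X210.38 Y57.92 F1269
M5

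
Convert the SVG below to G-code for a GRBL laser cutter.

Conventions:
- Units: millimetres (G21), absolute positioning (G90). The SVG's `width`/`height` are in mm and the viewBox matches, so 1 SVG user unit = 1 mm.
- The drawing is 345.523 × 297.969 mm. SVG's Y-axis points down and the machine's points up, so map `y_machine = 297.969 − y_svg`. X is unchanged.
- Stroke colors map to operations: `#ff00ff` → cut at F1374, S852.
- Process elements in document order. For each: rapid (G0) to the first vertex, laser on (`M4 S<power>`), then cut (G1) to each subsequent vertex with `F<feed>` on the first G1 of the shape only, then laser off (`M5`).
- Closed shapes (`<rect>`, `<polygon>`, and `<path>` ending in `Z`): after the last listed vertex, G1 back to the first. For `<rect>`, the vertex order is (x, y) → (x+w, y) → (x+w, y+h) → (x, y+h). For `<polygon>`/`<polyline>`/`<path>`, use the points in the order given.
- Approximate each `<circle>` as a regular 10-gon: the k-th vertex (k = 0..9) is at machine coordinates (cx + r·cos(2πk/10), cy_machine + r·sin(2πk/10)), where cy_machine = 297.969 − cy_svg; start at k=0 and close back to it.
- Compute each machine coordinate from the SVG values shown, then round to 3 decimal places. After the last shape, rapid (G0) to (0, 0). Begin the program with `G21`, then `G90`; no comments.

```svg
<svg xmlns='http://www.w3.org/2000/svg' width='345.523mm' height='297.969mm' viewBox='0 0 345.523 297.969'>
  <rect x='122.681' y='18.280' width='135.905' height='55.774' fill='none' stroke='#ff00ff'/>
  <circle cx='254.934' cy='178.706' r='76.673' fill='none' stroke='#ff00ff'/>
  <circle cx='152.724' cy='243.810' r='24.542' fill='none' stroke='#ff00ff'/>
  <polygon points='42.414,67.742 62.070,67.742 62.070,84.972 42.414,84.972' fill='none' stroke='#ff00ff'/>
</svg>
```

G21
G90
G0 X122.681 Y279.689
M4 S852
G1 X258.586 Y279.689 F1374
G1 X258.586 Y223.915
G1 X122.681 Y223.915
G1 X122.681 Y279.689
M5
G0 X331.607 Y119.263
M4 S852
G1 X316.964 Y164.330 F1374
G1 X278.627 Y192.183
G1 X231.241 Y192.183
G1 X192.904 Y164.330
G1 X178.261 Y119.263
G1 X192.904 Y74.196
G1 X231.241 Y46.343
G1 X278.627 Y46.343
G1 X316.964 Y74.196
G1 X331.607 Y119.263
M5
G0 X177.266 Y54.159
M4 S852
G1 X172.579 Y68.584 F1374
G1 X160.308 Y77.500
G1 X145.140 Y77.500
G1 X132.869 Y68.584
G1 X128.182 Y54.159
G1 X132.869 Y39.734
G1 X145.140 Y30.818
G1 X160.308 Y30.818
G1 X172.579 Y39.734
G1 X177.266 Y54.159
M5
G0 X42.414 Y230.227
M4 S852
G1 X62.070 Y230.227 F1374
G1 X62.070 Y212.997
G1 X42.414 Y212.997
G1 X42.414 Y230.227
M5
G0 X0.000 Y0.000

Since the viewBox matches the mm dimensions, user units are millimetres directly. The only transform is the Y-flip y_m = 297.969 − y_svg.

Shape 1 is a rectangle drawn with `<rect>`. Its stroke #ff00ff means cut at S852, F1374. After flipping Y the toolpath is (122.681,279.689) → (258.586,279.689) → (258.586,223.915) → (122.681,223.915) → (122.681,279.689), returning to the start.

Shape 2 is a circle drawn with `<circle>`. Its stroke #ff00ff means cut at S852, F1374. After flipping Y the toolpath is (331.607,119.263) → (316.964,164.330) → (278.627,192.183) → (231.241,192.183) → (192.904,164.330) → (178.261,119.263) → (192.904,74.196) → (231.241,46.343) → (278.627,46.343) → (316.964,74.196) → (331.607,119.263), returning to the start.

Shape 3 is a circle drawn with `<circle>`. Its stroke #ff00ff means cut at S852, F1374. After flipping Y the toolpath is (177.266,54.159) → (172.579,68.584) → (160.308,77.500) → (145.140,77.500) → (132.869,68.584) → (128.182,54.159) → (132.869,39.734) → (145.140,30.818) → (160.308,30.818) → (172.579,39.734) → (177.266,54.159), returning to the start.

Shape 4 is a rectangle drawn with `<polygon>`. Its stroke #ff00ff means cut at S852, F1374. After flipping Y the toolpath is (42.414,230.227) → (62.070,230.227) → (62.070,212.997) → (42.414,212.997) → (42.414,230.227), returning to the start.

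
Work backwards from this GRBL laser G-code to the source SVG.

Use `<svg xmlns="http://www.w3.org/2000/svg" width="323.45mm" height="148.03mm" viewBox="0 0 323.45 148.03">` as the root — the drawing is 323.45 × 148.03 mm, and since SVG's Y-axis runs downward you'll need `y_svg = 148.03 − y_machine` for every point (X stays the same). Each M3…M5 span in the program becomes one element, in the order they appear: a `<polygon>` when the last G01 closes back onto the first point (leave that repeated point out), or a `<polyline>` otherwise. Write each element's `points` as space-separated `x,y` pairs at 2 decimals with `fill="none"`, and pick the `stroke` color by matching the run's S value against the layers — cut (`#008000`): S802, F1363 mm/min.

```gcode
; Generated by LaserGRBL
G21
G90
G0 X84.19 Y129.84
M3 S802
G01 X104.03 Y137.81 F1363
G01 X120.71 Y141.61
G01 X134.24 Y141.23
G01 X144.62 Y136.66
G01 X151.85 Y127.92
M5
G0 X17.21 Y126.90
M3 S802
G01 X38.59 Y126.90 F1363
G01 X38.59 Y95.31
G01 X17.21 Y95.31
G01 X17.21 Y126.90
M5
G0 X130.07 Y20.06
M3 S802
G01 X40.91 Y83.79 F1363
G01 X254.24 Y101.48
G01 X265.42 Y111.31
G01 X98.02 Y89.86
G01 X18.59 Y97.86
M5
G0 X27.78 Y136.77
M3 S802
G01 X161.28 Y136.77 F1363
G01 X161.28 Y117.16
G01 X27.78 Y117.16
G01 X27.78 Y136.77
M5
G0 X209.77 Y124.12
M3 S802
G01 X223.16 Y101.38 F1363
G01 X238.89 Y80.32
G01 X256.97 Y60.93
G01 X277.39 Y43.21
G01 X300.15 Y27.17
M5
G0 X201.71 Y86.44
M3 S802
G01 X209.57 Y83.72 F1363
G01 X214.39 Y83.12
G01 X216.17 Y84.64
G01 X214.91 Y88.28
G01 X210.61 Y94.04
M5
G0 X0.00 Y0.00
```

y_svg = 148.03 − y_m. Every run uses S802, so all elements get stroke `#008000` (cut).

[1] open run; points: 84.19,18.19 104.03,10.22 120.71,6.42 134.24,6.80 144.62,11.37 151.85,20.11

[2] closed run; points: 17.21,21.13 38.59,21.13 38.59,52.72 17.21,52.72

[3] open run; points: 130.07,127.97 40.91,64.24 254.24,46.55 265.42,36.72 98.02,58.17 18.59,50.17

[4] closed run; points: 27.78,11.26 161.28,11.26 161.28,30.87 27.78,30.87

[5] open run; points: 209.77,23.91 223.16,46.65 238.89,67.71 256.97,87.10 277.39,104.82 300.15,120.86

[6] open run; points: 201.71,61.59 209.57,64.31 214.39,64.91 216.17,63.39 214.91,59.75 210.61,53.99

<svg xmlns="http://www.w3.org/2000/svg" width="323.45mm" height="148.03mm" viewBox="0 0 323.45 148.03">
  <polyline points="84.19,18.19 104.03,10.22 120.71,6.42 134.24,6.80 144.62,11.37 151.85,20.11" fill="none" stroke="#008000"/>
  <polygon points="17.21,21.13 38.59,21.13 38.59,52.72 17.21,52.72" fill="none" stroke="#008000"/>
  <polyline points="130.07,127.97 40.91,64.24 254.24,46.55 265.42,36.72 98.02,58.17 18.59,50.17" fill="none" stroke="#008000"/>
  <polygon points="27.78,11.26 161.28,11.26 161.28,30.87 27.78,30.87" fill="none" stroke="#008000"/>
  <polyline points="209.77,23.91 223.16,46.65 238.89,67.71 256.97,87.10 277.39,104.82 300.15,120.86" fill="none" stroke="#008000"/>
  <polyline points="201.71,61.59 209.57,64.31 214.39,64.91 216.17,63.39 214.91,59.75 210.61,53.99" fill="none" stroke="#008000"/>
</svg>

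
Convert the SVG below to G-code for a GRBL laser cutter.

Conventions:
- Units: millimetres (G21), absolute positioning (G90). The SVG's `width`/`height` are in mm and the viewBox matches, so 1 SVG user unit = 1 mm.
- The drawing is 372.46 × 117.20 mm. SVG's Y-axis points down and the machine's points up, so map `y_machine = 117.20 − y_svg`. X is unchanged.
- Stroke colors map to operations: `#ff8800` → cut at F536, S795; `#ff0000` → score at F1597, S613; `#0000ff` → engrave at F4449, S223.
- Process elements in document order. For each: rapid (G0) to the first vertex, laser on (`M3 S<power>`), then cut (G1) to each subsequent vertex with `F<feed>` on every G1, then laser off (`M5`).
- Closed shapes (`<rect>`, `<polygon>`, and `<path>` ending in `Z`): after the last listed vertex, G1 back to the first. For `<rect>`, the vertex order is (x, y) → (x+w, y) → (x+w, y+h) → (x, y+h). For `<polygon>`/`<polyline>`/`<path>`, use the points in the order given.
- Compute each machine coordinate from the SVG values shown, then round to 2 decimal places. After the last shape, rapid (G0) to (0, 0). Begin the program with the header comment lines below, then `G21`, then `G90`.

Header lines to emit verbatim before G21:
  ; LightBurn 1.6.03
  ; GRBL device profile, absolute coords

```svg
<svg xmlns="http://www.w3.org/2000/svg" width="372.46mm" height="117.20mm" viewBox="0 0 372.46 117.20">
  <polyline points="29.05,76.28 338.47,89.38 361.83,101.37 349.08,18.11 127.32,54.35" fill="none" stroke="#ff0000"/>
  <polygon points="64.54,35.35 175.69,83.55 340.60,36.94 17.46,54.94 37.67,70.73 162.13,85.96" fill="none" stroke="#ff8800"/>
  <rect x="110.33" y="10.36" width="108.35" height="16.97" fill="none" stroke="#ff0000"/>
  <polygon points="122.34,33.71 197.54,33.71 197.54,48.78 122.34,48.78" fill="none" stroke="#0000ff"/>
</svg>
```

; LightBurn 1.6.03
; GRBL device profile, absolute coords
G21
G90
G0 X29.05 Y40.92
M3 S613
G1 X338.47 Y27.82 F1597
G1 X361.83 Y15.83 F1597
G1 X349.08 Y99.09 F1597
G1 X127.32 Y62.85 F1597
M5
G0 X64.54 Y81.85
M3 S795
G1 X175.69 Y33.65 F536
G1 X340.60 Y80.26 F536
G1 X17.46 Y62.26 F536
G1 X37.67 Y46.47 F536
G1 X162.13 Y31.24 F536
G1 X64.54 Y81.85 F536
M5
G0 X110.33 Y106.84
M3 S613
G1 X218.68 Y106.84 F1597
G1 X218.68 Y89.87 F1597
G1 X110.33 Y89.87 F1597
G1 X110.33 Y106.84 F1597
M5
G0 X122.34 Y83.49
M3 S223
G1 X197.54 Y83.49 F4449
G1 X197.54 Y68.42 F4449
G1 X122.34 Y68.42 F4449
G1 X122.34 Y83.49 F4449
M5
G0 X0.00 Y0.00

viewBox `0 0 372.46 117.20` with mm width/height → 1 unit = 1 mm. Flip: y_m = 117.20 − y_svg.

**Shape 1** — `<polyline>` open polyline, stroke `#ff0000` → score (S613, F1597). Machine vertices: (29.05,40.92) → (338.47,27.82) → (361.83,15.83) → (349.08,99.09) → (127.32,62.85). Open path.

**Shape 2** — `<polygon>` closed polygon, stroke `#ff8800` → cut (S795, F536). Machine vertices: (64.54,81.85) → (175.69,33.65) → (340.60,80.26) → (17.46,62.26) → (37.67,46.47) → (162.13,31.24) → (64.54,81.85). Closed: final G1 returns to the first vertex.

**Shape 3** — `<rect>` rectangle, stroke `#ff0000` → score (S613, F1597). Machine vertices: (110.33,106.84) → (218.68,106.84) → (218.68,89.87) → (110.33,89.87) → (110.33,106.84). Closed: final G1 returns to the first vertex.

**Shape 4** — `<polygon>` rectangle, stroke `#0000ff` → engrave (S223, F4449). Machine vertices: (122.34,83.49) → (197.54,83.49) → (197.54,68.42) → (122.34,68.42) → (122.34,83.49). Closed: final G1 returns to the first vertex.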